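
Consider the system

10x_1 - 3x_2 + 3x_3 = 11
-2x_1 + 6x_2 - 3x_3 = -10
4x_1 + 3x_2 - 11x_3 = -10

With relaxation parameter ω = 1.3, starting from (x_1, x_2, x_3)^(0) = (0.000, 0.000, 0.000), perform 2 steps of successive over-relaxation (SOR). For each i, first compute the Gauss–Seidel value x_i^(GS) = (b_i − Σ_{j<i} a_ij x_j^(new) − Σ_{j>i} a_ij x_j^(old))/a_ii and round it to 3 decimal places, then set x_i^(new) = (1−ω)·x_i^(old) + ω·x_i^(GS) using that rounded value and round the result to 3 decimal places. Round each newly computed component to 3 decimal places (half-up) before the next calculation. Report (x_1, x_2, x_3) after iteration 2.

Iteration 1:
  x_1: GS value = (11 - (-3)·0.000 - (3)·0.000) / (10) = 1.100;  x_1 ← (1−ω)·0.000 + ω·1.100 = 1.430
  x_2: GS value = (-10 - (-2)·1.430 - (-3)·0.000) / (6) = -1.190;  x_2 ← (1−ω)·0.000 + ω·-1.190 = -1.547
  x_3: GS value = (-10 - (4)·1.430 - (3)·-1.547) / (-11) = 1.007;  x_3 ← (1−ω)·0.000 + ω·1.007 = 1.309
Iteration 2:
  x_1: GS value = (11 - (-3)·-1.547 - (3)·1.309) / (10) = 0.243;  x_1 ← (1−ω)·1.430 + ω·0.243 = -0.113
  x_2: GS value = (-10 - (-2)·-0.113 - (-3)·1.309) / (6) = -1.050;  x_2 ← (1−ω)·-1.547 + ω·-1.050 = -0.901
  x_3: GS value = (-10 - (4)·-0.113 - (3)·-0.901) / (-11) = 0.622;  x_3 ← (1−ω)·1.309 + ω·0.622 = 0.416

(-0.113, -0.901, 0.416)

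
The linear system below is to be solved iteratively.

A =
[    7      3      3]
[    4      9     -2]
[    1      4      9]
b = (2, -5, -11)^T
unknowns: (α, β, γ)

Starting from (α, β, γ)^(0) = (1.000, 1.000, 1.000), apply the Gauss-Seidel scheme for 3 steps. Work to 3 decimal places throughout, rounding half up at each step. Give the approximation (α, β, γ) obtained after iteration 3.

Iteration 1:
  α = (2 - (3)·1.000 - (3)·1.000) / (7) = -0.571
  β = (-5 - (4)·-0.571 - (-2)·1.000) / (9) = -0.080
  γ = (-11 - (1)·-0.571 - (4)·-0.080) / (9) = -1.123
Iteration 2:
  α = (2 - (3)·-0.080 - (3)·-1.123) / (7) = 0.801
  β = (-5 - (4)·0.801 - (-2)·-1.123) / (9) = -1.161
  γ = (-11 - (1)·0.801 - (4)·-1.161) / (9) = -0.795
Iteration 3:
  α = (2 - (3)·-1.161 - (3)·-0.795) / (7) = 1.124
  β = (-5 - (4)·1.124 - (-2)·-0.795) / (9) = -1.232
  γ = (-11 - (1)·1.124 - (4)·-1.232) / (9) = -0.800

(1.124, -1.232, -0.800)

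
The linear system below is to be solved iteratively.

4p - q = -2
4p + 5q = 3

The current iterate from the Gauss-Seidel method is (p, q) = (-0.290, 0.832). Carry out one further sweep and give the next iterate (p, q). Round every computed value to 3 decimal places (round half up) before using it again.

One sweep:
  p = (-2 - (-1)·0.832) / (4) = -0.292
  q = (3 - (4)·-0.292) / (5) = 0.834

(-0.292, 0.834)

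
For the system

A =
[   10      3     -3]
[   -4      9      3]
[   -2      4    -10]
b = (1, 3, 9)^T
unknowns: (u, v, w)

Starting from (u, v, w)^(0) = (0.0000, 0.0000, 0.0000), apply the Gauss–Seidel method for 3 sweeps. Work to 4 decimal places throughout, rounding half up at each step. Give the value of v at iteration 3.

Iteration 1:
  u = (1 - (3)·0.0000 - (-3)·0.0000) / (10) = 0.1000
  v = (3 - (-4)·0.1000 - (3)·0.0000) / (9) = 0.3778
  w = (9 - (-2)·0.1000 - (4)·0.3778) / (-10) = -0.7689
Iteration 2:
  u = (1 - (3)·0.3778 - (-3)·-0.7689) / (10) = -0.2440
  v = (3 - (-4)·-0.2440 - (3)·-0.7689) / (9) = 0.4812
  w = (9 - (-2)·-0.2440 - (4)·0.4812) / (-10) = -0.6587
Iteration 3:
  u = (1 - (3)·0.4812 - (-3)·-0.6587) / (10) = -0.2420
  v = (3 - (-4)·-0.2420 - (3)·-0.6587) / (9) = 0.4453
  w = (9 - (-2)·-0.2420 - (4)·0.4453) / (-10) = -0.6735

0.4453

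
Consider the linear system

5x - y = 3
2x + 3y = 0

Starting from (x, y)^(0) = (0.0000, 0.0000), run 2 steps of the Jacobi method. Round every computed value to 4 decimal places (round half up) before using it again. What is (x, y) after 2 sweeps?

(0.6000, -0.4000)

Iteration 1:
  x = (3 - (-1)·0.0000) / (5) = 0.6000
  y = (0 - (2)·0.0000) / (3) = 0.0000
Iteration 2:
  x = (3 - (-1)·0.0000) / (5) = 0.6000
  y = (0 - (2)·0.6000) / (3) = -0.4000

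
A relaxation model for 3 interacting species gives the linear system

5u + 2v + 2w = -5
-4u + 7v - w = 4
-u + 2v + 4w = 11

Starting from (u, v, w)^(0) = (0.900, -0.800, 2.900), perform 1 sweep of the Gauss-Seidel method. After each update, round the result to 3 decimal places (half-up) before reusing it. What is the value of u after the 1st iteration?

Iteration 1:
  u = (-5 - (2)·-0.800 - (2)·2.900) / (5) = -1.840
  v = (4 - (-4)·-1.840 - (-1)·2.900) / (7) = -0.066
  w = (11 - (-1)·-1.840 - (2)·-0.066) / (4) = 2.323

-1.840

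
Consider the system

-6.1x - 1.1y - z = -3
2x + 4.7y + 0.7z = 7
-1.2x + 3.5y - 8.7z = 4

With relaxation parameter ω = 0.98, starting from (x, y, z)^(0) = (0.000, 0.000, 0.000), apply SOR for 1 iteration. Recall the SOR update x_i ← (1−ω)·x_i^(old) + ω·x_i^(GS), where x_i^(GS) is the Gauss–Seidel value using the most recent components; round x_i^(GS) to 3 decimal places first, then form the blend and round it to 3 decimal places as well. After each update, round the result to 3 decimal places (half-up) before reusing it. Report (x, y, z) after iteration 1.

Iteration 1:
  x: GS value = (-3 - (-1.1)·0.000 - (-1)·0.000) / (-6.1) = 0.492;  x ← (1−ω)·0.000 + ω·0.492 = 0.482
  y: GS value = (7 - (2)·0.482 - (0.7)·0.000) / (4.7) = 1.284;  y ← (1−ω)·0.000 + ω·1.284 = 1.258
  z: GS value = (4 - (-1.2)·0.482 - (3.5)·1.258) / (-8.7) = -0.020;  z ← (1−ω)·0.000 + ω·-0.020 = -0.020

(0.482, 1.258, -0.020)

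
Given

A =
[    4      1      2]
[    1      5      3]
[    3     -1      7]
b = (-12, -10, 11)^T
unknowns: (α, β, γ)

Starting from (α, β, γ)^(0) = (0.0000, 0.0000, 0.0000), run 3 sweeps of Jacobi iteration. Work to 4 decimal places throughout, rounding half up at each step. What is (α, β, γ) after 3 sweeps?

(-3.7000, -2.8857, 2.6449)

Iteration 1:
  α = (-12 - (1)·0.0000 - (2)·0.0000) / (4) = -3.0000
  β = (-10 - (1)·0.0000 - (3)·0.0000) / (5) = -2.0000
  γ = (11 - (3)·0.0000 - (-1)·0.0000) / (7) = 1.5714
Iteration 2:
  α = (-12 - (1)·-2.0000 - (2)·1.5714) / (4) = -3.2857
  β = (-10 - (1)·-3.0000 - (3)·1.5714) / (5) = -2.3428
  γ = (11 - (3)·-3.0000 - (-1)·-2.0000) / (7) = 2.5714
Iteration 3:
  α = (-12 - (1)·-2.3428 - (2)·2.5714) / (4) = -3.7000
  β = (-10 - (1)·-3.2857 - (3)·2.5714) / (5) = -2.8857
  γ = (11 - (3)·-3.2857 - (-1)·-2.3428) / (7) = 2.6449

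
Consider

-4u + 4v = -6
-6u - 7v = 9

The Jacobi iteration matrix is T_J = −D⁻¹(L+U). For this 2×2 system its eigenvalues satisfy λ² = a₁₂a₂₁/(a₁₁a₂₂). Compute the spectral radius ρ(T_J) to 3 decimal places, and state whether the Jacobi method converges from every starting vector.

a₁₂a₂₁/(a₁₁a₂₂) = (4)·(-6) / ((-4)·(-7)) = -0.857143
ρ = √|-0.857143| = √0.857143 = 0.926
ρ < 1, so Jacobi converges

0.926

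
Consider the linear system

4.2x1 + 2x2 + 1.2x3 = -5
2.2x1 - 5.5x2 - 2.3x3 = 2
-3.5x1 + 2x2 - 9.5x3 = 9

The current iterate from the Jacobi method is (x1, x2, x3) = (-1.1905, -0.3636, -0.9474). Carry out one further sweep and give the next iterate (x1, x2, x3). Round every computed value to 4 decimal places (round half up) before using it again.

(-0.7466, -0.4437, -0.5853)

One sweep:
  x1 = (-5 - (2)·-0.3636 - (1.2)·-0.9474) / (4.2) = -0.7466
  x2 = (2 - (2.2)·-1.1905 - (-2.3)·-0.9474) / (-5.5) = -0.4437
  x3 = (9 - (-3.5)·-1.1905 - (2)·-0.3636) / (-9.5) = -0.5853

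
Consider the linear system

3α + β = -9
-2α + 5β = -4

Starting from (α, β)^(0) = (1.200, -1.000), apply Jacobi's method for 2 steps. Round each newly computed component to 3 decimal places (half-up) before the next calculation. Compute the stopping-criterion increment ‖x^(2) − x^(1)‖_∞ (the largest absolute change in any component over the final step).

1.547

Iteration 1:
  α = (-9 - (1)·-1.000) / (3) = -2.667
  β = (-4 - (-2)·1.200) / (5) = -0.320
Iteration 2:
  α = (-9 - (1)·-0.320) / (3) = -2.893
  β = (-4 - (-2)·-2.667) / (5) = -1.867
Change: (-0.226, -1.547) → max |·| = 1.547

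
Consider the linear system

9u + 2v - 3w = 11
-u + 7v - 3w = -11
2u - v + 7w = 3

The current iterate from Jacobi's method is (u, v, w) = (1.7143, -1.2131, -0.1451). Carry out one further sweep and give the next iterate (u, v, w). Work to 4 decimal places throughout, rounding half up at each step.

One sweep:
  u = (11 - (2)·-1.2131 - (-3)·-0.1451) / (9) = 1.4434
  v = (-11 - (-1)·1.7143 - (-3)·-0.1451) / (7) = -1.3887
  w = (3 - (2)·1.7143 - (-1)·-1.2131) / (7) = -0.2345

(1.4434, -1.3887, -0.2345)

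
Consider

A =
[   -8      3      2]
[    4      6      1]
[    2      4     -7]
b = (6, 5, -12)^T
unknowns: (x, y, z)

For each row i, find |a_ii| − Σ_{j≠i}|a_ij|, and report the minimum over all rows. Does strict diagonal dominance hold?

1

row 1: |-8| − (3+2) = 3
row 2: |6| − (4+1) = 1
row 3: |-7| − (2+4) = 1
minimum over rows = 1 → strictly diagonally dominant (convergence guaranteed)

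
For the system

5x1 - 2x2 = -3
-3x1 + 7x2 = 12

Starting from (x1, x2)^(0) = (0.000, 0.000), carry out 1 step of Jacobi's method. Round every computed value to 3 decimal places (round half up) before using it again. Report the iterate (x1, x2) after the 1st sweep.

(-0.600, 1.714)

Iteration 1:
  x1 = (-3 - (-2)·0.000) / (5) = -0.600
  x2 = (12 - (-3)·0.000) / (7) = 1.714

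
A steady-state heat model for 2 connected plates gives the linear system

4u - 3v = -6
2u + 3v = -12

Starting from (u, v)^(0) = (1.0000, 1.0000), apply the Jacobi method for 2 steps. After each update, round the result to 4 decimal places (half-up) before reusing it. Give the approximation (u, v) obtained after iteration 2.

(-5.0000, -3.5000)

Iteration 1:
  u = (-6 - (-3)·1.0000) / (4) = -0.7500
  v = (-12 - (2)·1.0000) / (3) = -4.6667
Iteration 2:
  u = (-6 - (-3)·-4.6667) / (4) = -5.0000
  v = (-12 - (2)·-0.7500) / (3) = -3.5000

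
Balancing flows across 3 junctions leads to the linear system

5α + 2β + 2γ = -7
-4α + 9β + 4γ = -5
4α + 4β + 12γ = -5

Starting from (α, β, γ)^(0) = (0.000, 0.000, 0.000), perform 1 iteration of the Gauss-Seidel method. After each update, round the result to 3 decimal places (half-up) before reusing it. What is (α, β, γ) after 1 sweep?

(-1.400, -1.178, 0.443)

Iteration 1:
  α = (-7 - (2)·0.000 - (2)·0.000) / (5) = -1.400
  β = (-5 - (-4)·-1.400 - (4)·0.000) / (9) = -1.178
  γ = (-5 - (4)·-1.400 - (4)·-1.178) / (12) = 0.443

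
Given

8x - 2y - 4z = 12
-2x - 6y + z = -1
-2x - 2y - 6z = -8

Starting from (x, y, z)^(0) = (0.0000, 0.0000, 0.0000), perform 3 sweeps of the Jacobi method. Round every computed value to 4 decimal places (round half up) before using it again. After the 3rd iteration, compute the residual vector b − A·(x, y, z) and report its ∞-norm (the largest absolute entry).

Iteration 1:
  x = (12 - (-2)·0.0000 - (-4)·0.0000) / (8) = 1.5000
  y = (-1 - (-2)·0.0000 - (1)·0.0000) / (-6) = 0.1667
  z = (-8 - (-2)·0.0000 - (-2)·0.0000) / (-6) = 1.3333
Iteration 2:
  x = (12 - (-2)·0.1667 - (-4)·1.3333) / (8) = 2.2083
  y = (-1 - (-2)·1.5000 - (1)·1.3333) / (-6) = -0.1111
  z = (-8 - (-2)·1.5000 - (-2)·0.1667) / (-6) = 0.7778
Iteration 3:
  x = (12 - (-2)·-0.1111 - (-4)·0.7778) / (8) = 1.8611
  y = (-1 - (-2)·2.2083 - (1)·0.7778) / (-6) = -0.4398
  z = (-8 - (-2)·2.2083 - (-2)·-0.1111) / (-6) = 0.6343
Residual b − A·x = (-1.2312, -0.5509, -1.3516); ∞-norm = 1.3516

1.3516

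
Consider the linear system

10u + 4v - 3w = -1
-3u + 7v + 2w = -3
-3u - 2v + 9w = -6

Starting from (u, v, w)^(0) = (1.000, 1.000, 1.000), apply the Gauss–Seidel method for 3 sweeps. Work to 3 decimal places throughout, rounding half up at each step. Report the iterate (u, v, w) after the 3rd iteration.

(-0.242, -0.325, -0.820)

Iteration 1:
  u = (-1 - (4)·1.000 - (-3)·1.000) / (10) = -0.200
  v = (-3 - (-3)·-0.200 - (2)·1.000) / (7) = -0.800
  w = (-6 - (-3)·-0.200 - (-2)·-0.800) / (9) = -0.911
Iteration 2:
  u = (-1 - (4)·-0.800 - (-3)·-0.911) / (10) = -0.053
  v = (-3 - (-3)·-0.053 - (2)·-0.911) / (7) = -0.191
  w = (-6 - (-3)·-0.053 - (-2)·-0.191) / (9) = -0.727
Iteration 3:
  u = (-1 - (4)·-0.191 - (-3)·-0.727) / (10) = -0.242
  v = (-3 - (-3)·-0.242 - (2)·-0.727) / (7) = -0.325
  w = (-6 - (-3)·-0.242 - (-2)·-0.325) / (9) = -0.820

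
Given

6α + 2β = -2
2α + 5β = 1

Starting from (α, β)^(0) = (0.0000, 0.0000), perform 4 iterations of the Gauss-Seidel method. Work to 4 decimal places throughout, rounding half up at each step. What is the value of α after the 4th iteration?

Iteration 1:
  α = (-2 - (2)·0.0000) / (6) = -0.3333
  β = (1 - (2)·-0.3333) / (5) = 0.3333
Iteration 2:
  α = (-2 - (2)·0.3333) / (6) = -0.4444
  β = (1 - (2)·-0.4444) / (5) = 0.3778
Iteration 3:
  α = (-2 - (2)·0.3778) / (6) = -0.4593
  β = (1 - (2)·-0.4593) / (5) = 0.3837
Iteration 4:
  α = (-2 - (2)·0.3837) / (6) = -0.4612
  β = (1 - (2)·-0.4612) / (5) = 0.3845

-0.4612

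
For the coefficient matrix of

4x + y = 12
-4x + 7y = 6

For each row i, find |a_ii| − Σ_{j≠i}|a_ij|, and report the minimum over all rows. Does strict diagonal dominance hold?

3

row 1: |4| − (1) = 3
row 2: |7| − (4) = 3
minimum over rows = 3 → strictly diagonally dominant (convergence guaranteed)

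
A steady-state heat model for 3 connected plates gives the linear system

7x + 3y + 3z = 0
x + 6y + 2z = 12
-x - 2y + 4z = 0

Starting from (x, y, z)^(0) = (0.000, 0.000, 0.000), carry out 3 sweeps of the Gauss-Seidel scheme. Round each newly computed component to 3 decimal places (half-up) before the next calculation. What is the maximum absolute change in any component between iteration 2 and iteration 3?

0.215

Iteration 1:
  x = (0 - (3)·0.000 - (3)·0.000) / (7) = 0.000
  y = (12 - (1)·0.000 - (2)·0.000) / (6) = 2.000
  z = (0 - (-1)·0.000 - (-2)·2.000) / (4) = 1.000
Iteration 2:
  x = (0 - (3)·2.000 - (3)·1.000) / (7) = -1.286
  y = (12 - (1)·-1.286 - (2)·1.000) / (6) = 1.881
  z = (0 - (-1)·-1.286 - (-2)·1.881) / (4) = 0.619
Iteration 3:
  x = (0 - (3)·1.881 - (3)·0.619) / (7) = -1.071
  y = (12 - (1)·-1.071 - (2)·0.619) / (6) = 1.972
  z = (0 - (-1)·-1.071 - (-2)·1.972) / (4) = 0.718
Change: (0.215, 0.091, 0.099) → max |·| = 0.215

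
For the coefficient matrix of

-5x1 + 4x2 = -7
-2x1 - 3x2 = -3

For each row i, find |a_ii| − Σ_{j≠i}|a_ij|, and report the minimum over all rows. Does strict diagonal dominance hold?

row 1: |-5| − (4) = 1
row 2: |-3| − (2) = 1
minimum over rows = 1 → strictly diagonally dominant (convergence guaranteed)

1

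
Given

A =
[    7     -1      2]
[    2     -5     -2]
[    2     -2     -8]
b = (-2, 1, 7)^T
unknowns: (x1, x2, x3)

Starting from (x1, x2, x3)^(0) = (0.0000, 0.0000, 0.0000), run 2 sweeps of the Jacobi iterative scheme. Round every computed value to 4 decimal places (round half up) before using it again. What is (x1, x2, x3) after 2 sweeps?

Iteration 1:
  x1 = (-2 - (-1)·0.0000 - (2)·0.0000) / (7) = -0.2857
  x2 = (1 - (2)·0.0000 - (-2)·0.0000) / (-5) = -0.2000
  x3 = (7 - (2)·0.0000 - (-2)·0.0000) / (-8) = -0.8750
Iteration 2:
  x1 = (-2 - (-1)·-0.2000 - (2)·-0.8750) / (7) = -0.0643
  x2 = (1 - (2)·-0.2857 - (-2)·-0.8750) / (-5) = 0.0357
  x3 = (7 - (2)·-0.2857 - (-2)·-0.2000) / (-8) = -0.8964

(-0.0643, 0.0357, -0.8964)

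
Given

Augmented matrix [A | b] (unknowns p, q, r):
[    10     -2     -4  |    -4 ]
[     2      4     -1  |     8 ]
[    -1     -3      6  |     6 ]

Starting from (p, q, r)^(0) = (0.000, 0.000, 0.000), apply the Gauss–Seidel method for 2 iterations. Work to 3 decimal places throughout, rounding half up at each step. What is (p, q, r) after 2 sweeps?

Iteration 1:
  p = (-4 - (-2)·0.000 - (-4)·0.000) / (10) = -0.400
  q = (8 - (2)·-0.400 - (-1)·0.000) / (4) = 2.200
  r = (6 - (-1)·-0.400 - (-3)·2.200) / (6) = 2.033
Iteration 2:
  p = (-4 - (-2)·2.200 - (-4)·2.033) / (10) = 0.853
  q = (8 - (2)·0.853 - (-1)·2.033) / (4) = 2.082
  r = (6 - (-1)·0.853 - (-3)·2.082) / (6) = 2.183

(0.853, 2.082, 2.183)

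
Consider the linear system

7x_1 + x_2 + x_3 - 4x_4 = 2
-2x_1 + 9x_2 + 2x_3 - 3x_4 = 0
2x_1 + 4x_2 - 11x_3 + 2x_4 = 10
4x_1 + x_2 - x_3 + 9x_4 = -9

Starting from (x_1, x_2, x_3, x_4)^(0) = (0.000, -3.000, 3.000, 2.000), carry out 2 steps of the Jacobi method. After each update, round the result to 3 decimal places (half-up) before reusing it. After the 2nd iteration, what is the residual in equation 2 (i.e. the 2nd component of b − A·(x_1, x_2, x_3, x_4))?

Iteration 1:
  x_1 = (2 - (1)·-3.000 - (1)·3.000 - (-4)·2.000) / (7) = 1.429
  x_2 = (0 - (-2)·0.000 - (2)·3.000 - (-3)·2.000) / (9) = 0.000
  x_3 = (10 - (2)·0.000 - (4)·-3.000 - (2)·2.000) / (-11) = -1.636
  x_4 = (-9 - (4)·0.000 - (1)·-3.000 - (-1)·3.000) / (9) = -0.333
Iteration 2:
  x_1 = (2 - (1)·0.000 - (1)·-1.636 - (-4)·-0.333) / (7) = 0.329
  x_2 = (0 - (-2)·1.429 - (2)·-1.636 - (-3)·-0.333) / (9) = 0.570
  x_3 = (10 - (2)·1.429 - (4)·0.000 - (2)·-0.333) / (-11) = -0.710
  x_4 = (-9 - (4)·1.429 - (1)·0.000 - (-1)·-1.636) / (9) = -1.817
Residual b − A·x = (-7.431, -8.503, 2.886, 4.757)

-8.503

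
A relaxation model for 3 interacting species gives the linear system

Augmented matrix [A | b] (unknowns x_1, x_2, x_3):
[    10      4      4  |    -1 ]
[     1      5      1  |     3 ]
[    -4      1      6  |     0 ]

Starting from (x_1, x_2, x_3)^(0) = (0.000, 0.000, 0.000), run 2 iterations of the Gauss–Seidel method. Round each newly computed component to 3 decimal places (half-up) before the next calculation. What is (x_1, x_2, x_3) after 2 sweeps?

(-0.280, 0.690, -0.302)

Iteration 1:
  x_1 = (-1 - (4)·0.000 - (4)·0.000) / (10) = -0.100
  x_2 = (3 - (1)·-0.100 - (1)·0.000) / (5) = 0.620
  x_3 = (0 - (-4)·-0.100 - (1)·0.620) / (6) = -0.170
Iteration 2:
  x_1 = (-1 - (4)·0.620 - (4)·-0.170) / (10) = -0.280
  x_2 = (3 - (1)·-0.280 - (1)·-0.170) / (5) = 0.690
  x_3 = (0 - (-4)·-0.280 - (1)·0.690) / (6) = -0.302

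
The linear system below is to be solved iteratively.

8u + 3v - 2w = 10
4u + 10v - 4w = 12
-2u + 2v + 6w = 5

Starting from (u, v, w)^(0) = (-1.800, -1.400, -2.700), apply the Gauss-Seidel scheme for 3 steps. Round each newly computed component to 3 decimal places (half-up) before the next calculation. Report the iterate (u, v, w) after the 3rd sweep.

Iteration 1:
  u = (10 - (3)·-1.400 - (-2)·-2.700) / (8) = 1.100
  v = (12 - (4)·1.100 - (-4)·-2.700) / (10) = -0.320
  w = (5 - (-2)·1.100 - (2)·-0.320) / (6) = 1.307
Iteration 2:
  u = (10 - (3)·-0.320 - (-2)·1.307) / (8) = 1.697
  v = (12 - (4)·1.697 - (-4)·1.307) / (10) = 1.044
  w = (5 - (-2)·1.697 - (2)·1.044) / (6) = 1.051
Iteration 3:
  u = (10 - (3)·1.044 - (-2)·1.051) / (8) = 1.121
  v = (12 - (4)·1.121 - (-4)·1.051) / (10) = 1.172
  w = (5 - (-2)·1.121 - (2)·1.172) / (6) = 0.816

(1.121, 1.172, 0.816)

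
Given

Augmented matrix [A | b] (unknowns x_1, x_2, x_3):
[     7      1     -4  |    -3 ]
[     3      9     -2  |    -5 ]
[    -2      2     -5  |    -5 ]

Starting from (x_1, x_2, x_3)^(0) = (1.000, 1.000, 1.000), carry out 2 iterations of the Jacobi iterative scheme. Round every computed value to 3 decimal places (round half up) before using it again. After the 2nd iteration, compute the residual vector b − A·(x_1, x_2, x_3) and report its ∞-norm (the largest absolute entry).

Iteration 1:
  x_1 = (-3 - (1)·1.000 - (-4)·1.000) / (7) = 0.000
  x_2 = (-5 - (3)·1.000 - (-2)·1.000) / (9) = -0.667
  x_3 = (-5 - (-2)·1.000 - (2)·1.000) / (-5) = 1.000
Iteration 2:
  x_1 = (-3 - (1)·-0.667 - (-4)·1.000) / (7) = 0.238
  x_2 = (-5 - (3)·0.000 - (-2)·1.000) / (9) = -0.333
  x_3 = (-5 - (-2)·0.000 - (2)·-0.667) / (-5) = 0.733
Residual b − A·x = (-1.401, -1.251, -0.193); ∞-norm = 1.401

1.401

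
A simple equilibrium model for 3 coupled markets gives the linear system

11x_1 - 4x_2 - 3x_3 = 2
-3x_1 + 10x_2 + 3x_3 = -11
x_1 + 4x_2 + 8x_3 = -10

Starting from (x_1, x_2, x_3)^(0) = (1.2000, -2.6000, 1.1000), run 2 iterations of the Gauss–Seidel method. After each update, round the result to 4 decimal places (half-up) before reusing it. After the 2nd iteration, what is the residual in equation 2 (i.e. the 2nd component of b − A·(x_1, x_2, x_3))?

Iteration 1:
  x_1 = (2 - (-4)·-2.6000 - (-3)·1.1000) / (11) = -0.4636
  x_2 = (-11 - (-3)·-0.4636 - (3)·1.1000) / (10) = -1.5691
  x_3 = (-10 - (1)·-0.4636 - (4)·-1.5691) / (8) = -0.4075
Iteration 2:
  x_1 = (2 - (-4)·-1.5691 - (-3)·-0.4075) / (11) = -0.4999
  x_2 = (-11 - (-3)·-0.4999 - (3)·-0.4075) / (10) = -1.1277
  x_3 = (-10 - (1)·-0.4999 - (4)·-1.1277) / (8) = -0.6237
Residual b − A·x = (1.1170, 0.6484, 0.0003)

0.6484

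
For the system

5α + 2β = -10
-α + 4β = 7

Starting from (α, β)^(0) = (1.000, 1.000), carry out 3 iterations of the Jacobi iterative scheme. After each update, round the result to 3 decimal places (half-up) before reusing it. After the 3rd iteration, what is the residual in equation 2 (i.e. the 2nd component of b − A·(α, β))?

Iteration 1:
  α = (-10 - (2)·1.000) / (5) = -2.400
  β = (7 - (-1)·1.000) / (4) = 2.000
Iteration 2:
  α = (-10 - (2)·2.000) / (5) = -2.800
  β = (7 - (-1)·-2.400) / (4) = 1.150
Iteration 3:
  α = (-10 - (2)·1.150) / (5) = -2.460
  β = (7 - (-1)·-2.800) / (4) = 1.050
Residual b − A·x = (0.200, 0.340)

0.340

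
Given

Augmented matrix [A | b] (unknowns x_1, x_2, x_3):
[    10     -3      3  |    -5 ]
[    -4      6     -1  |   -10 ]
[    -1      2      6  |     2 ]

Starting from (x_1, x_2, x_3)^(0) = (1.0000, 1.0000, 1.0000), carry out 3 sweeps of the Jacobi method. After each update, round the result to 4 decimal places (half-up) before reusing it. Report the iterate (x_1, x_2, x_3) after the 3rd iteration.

(-1.2500, -2.1120, 0.8574)

Iteration 1:
  x_1 = (-5 - (-3)·1.0000 - (3)·1.0000) / (10) = -0.5000
  x_2 = (-10 - (-4)·1.0000 - (-1)·1.0000) / (6) = -0.8333
  x_3 = (2 - (-1)·1.0000 - (2)·1.0000) / (6) = 0.1667
Iteration 2:
  x_1 = (-5 - (-3)·-0.8333 - (3)·0.1667) / (10) = -0.8000
  x_2 = (-10 - (-4)·-0.5000 - (-1)·0.1667) / (6) = -1.9722
  x_3 = (2 - (-1)·-0.5000 - (2)·-0.8333) / (6) = 0.5278
Iteration 3:
  x_1 = (-5 - (-3)·-1.9722 - (3)·0.5278) / (10) = -1.2500
  x_2 = (-10 - (-4)·-0.8000 - (-1)·0.5278) / (6) = -2.1120
  x_3 = (2 - (-1)·-0.8000 - (2)·-1.9722) / (6) = 0.8574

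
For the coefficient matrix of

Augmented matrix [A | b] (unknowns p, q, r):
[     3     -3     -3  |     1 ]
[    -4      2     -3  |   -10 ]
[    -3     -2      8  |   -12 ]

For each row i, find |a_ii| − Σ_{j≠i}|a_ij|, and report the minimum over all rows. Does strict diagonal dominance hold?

row 1: |3| − (3+3) = -3
row 2: |2| − (4+3) = -5
row 3: |8| − (3+2) = 3
minimum over rows = -5 → not strictly diagonally dominant

-5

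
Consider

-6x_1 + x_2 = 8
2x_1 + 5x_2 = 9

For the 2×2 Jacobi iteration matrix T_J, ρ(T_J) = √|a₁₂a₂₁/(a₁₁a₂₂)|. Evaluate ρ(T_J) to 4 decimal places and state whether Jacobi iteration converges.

a₁₂a₂₁/(a₁₁a₂₂) = (1)·(2) / ((-6)·(5)) = -0.066667
ρ = √|-0.066667| = √0.066667 = 0.2582
ρ < 1, so Jacobi converges

0.2582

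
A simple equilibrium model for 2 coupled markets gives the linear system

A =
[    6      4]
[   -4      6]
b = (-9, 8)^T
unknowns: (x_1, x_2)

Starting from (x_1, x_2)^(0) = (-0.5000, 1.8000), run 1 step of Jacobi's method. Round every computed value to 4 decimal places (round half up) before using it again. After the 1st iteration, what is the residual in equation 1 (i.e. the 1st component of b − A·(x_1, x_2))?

Iteration 1:
  x_1 = (-9 - (4)·1.8000) / (6) = -2.7000
  x_2 = (8 - (-4)·-0.5000) / (6) = 1.0000
Residual b − A·x = (3.2000, -8.8000)

3.2000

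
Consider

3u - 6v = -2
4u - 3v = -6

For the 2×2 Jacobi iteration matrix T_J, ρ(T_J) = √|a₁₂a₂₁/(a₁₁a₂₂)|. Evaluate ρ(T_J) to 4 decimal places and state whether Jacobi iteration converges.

1.6330

a₁₂a₂₁/(a₁₁a₂₂) = (-6)·(4) / ((3)·(-3)) = 2.666667
ρ = √|2.666667| = √2.666667 = 1.6330
ρ > 1, so Jacobi diverges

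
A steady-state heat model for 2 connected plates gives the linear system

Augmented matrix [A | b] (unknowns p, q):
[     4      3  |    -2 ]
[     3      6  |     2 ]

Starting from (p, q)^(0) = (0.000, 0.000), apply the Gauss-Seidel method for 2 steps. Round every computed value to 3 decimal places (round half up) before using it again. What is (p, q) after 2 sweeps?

(-0.937, 0.802)

Iteration 1:
  p = (-2 - (3)·0.000) / (4) = -0.500
  q = (2 - (3)·-0.500) / (6) = 0.583
Iteration 2:
  p = (-2 - (3)·0.583) / (4) = -0.937
  q = (2 - (3)·-0.937) / (6) = 0.802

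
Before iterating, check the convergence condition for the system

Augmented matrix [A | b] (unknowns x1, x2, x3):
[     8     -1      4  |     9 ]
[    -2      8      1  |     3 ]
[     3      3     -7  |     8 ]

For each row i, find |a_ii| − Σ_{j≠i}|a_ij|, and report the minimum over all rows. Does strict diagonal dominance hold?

1

row 1: |8| − (1+4) = 3
row 2: |8| − (2+1) = 5
row 3: |-7| − (3+3) = 1
minimum over rows = 1 → strictly diagonally dominant (convergence guaranteed)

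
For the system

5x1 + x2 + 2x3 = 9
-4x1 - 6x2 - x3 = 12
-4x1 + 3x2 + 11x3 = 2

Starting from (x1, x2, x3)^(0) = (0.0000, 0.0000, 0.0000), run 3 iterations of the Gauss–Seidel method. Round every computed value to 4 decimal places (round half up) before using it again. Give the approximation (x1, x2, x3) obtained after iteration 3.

Iteration 1:
  x1 = (9 - (1)·0.0000 - (2)·0.0000) / (5) = 1.8000
  x2 = (12 - (-4)·1.8000 - (-1)·0.0000) / (-6) = -3.2000
  x3 = (2 - (-4)·1.8000 - (3)·-3.2000) / (11) = 1.7091
Iteration 2:
  x1 = (9 - (1)·-3.2000 - (2)·1.7091) / (5) = 1.7564
  x2 = (12 - (-4)·1.7564 - (-1)·1.7091) / (-6) = -3.4558
  x3 = (2 - (-4)·1.7564 - (3)·-3.4558) / (11) = 1.7630
Iteration 3:
  x1 = (9 - (1)·-3.4558 - (2)·1.7630) / (5) = 1.7860
  x2 = (12 - (-4)·1.7860 - (-1)·1.7630) / (-6) = -3.4845
  x3 = (2 - (-4)·1.7860 - (3)·-3.4845) / (11) = 1.7816

(1.7860, -3.4845, 1.7816)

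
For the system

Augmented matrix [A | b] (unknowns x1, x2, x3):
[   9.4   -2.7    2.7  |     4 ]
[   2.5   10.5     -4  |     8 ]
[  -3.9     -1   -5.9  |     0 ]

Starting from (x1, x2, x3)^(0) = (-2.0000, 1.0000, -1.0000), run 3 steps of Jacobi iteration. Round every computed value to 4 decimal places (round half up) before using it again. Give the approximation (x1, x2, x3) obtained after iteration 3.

(0.9337, 0.3736, -0.3884)

Iteration 1:
  x1 = (4 - (-2.7)·1.0000 - (2.7)·-1.0000) / (9.4) = 1.0000
  x2 = (8 - (2.5)·-2.0000 - (-4)·-1.0000) / (10.5) = 0.8571
  x3 = (0 - (-3.9)·-2.0000 - (-1)·1.0000) / (-5.9) = 1.1525
Iteration 2:
  x1 = (4 - (-2.7)·0.8571 - (2.7)·1.1525) / (9.4) = 0.3407
  x2 = (8 - (2.5)·1.0000 - (-4)·1.1525) / (10.5) = 0.9629
  x3 = (0 - (-3.9)·1.0000 - (-1)·0.8571) / (-5.9) = -0.8063
Iteration 3:
  x1 = (4 - (-2.7)·0.9629 - (2.7)·-0.8063) / (9.4) = 0.9337
  x2 = (8 - (2.5)·0.3407 - (-4)·-0.8063) / (10.5) = 0.3736
  x3 = (0 - (-3.9)·0.3407 - (-1)·0.9629) / (-5.9) = -0.3884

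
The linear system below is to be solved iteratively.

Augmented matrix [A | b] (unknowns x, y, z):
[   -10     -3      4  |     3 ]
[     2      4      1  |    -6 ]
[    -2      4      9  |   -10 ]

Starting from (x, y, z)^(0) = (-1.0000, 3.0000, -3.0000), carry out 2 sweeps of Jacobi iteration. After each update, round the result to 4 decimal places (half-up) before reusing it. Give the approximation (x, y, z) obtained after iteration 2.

Iteration 1:
  x = (3 - (-3)·3.0000 - (4)·-3.0000) / (-10) = -2.4000
  y = (-6 - (2)·-1.0000 - (1)·-3.0000) / (4) = -0.2500
  z = (-10 - (-2)·-1.0000 - (4)·3.0000) / (9) = -2.6667
Iteration 2:
  x = (3 - (-3)·-0.2500 - (4)·-2.6667) / (-10) = -1.2917
  y = (-6 - (2)·-2.4000 - (1)·-2.6667) / (4) = 0.3667
  z = (-10 - (-2)·-2.4000 - (4)·-0.2500) / (9) = -1.5333

(-1.2917, 0.3667, -1.5333)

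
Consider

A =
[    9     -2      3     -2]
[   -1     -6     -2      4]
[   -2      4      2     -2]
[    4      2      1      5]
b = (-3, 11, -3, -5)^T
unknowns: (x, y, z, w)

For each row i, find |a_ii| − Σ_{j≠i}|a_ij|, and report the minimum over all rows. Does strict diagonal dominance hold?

-6

row 1: |9| − (2+3+2) = 2
row 2: |-6| − (1+2+4) = -1
row 3: |2| − (2+4+2) = -6
row 4: |5| − (4+2+1) = -2
minimum over rows = -6 → not strictly diagonally dominant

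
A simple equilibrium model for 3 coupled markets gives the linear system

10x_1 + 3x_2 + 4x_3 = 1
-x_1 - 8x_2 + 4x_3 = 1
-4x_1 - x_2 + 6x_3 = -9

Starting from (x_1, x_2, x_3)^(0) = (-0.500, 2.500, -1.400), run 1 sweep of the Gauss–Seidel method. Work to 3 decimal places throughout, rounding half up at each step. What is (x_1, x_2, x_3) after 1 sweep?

Iteration 1:
  x_1 = (1 - (3)·2.500 - (4)·-1.400) / (10) = -0.090
  x_2 = (1 - (-1)·-0.090 - (4)·-1.400) / (-8) = -0.814
  x_3 = (-9 - (-4)·-0.090 - (-1)·-0.814) / (6) = -1.696

(-0.090, -0.814, -1.696)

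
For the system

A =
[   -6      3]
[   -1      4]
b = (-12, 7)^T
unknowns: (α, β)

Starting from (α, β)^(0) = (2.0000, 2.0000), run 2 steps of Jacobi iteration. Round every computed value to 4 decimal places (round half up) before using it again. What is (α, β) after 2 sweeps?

Iteration 1:
  α = (-12 - (3)·2.0000) / (-6) = 3.0000
  β = (7 - (-1)·2.0000) / (4) = 2.2500
Iteration 2:
  α = (-12 - (3)·2.2500) / (-6) = 3.1250
  β = (7 - (-1)·3.0000) / (4) = 2.5000

(3.1250, 2.5000)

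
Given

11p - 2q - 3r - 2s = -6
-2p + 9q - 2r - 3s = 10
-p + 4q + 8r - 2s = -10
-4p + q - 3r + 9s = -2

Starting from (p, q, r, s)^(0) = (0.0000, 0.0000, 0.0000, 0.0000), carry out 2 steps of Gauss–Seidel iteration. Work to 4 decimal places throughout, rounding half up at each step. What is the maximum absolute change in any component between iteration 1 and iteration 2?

Iteration 1:
  p = (-6 - (-2)·0.0000 - (-3)·0.0000 - (-2)·0.0000) / (11) = -0.5455
  q = (10 - (-2)·-0.5455 - (-2)·0.0000 - (-3)·0.0000) / (9) = 0.9899
  r = (-10 - (-1)·-0.5455 - (4)·0.9899 - (-2)·0.0000) / (8) = -1.8131
  s = (-2 - (-4)·-0.5455 - (1)·0.9899 - (-3)·-1.8131) / (9) = -1.1790
Iteration 2:
  p = (-6 - (-2)·0.9899 - (-3)·-1.8131 - (-2)·-1.1790) / (11) = -1.0743
  q = (10 - (-2)·-1.0743 - (-2)·-1.8131 - (-3)·-1.1790) / (9) = 0.0765
  r = (-10 - (-1)·-1.0743 - (4)·0.0765 - (-2)·-1.1790) / (8) = -1.7173
  s = (-2 - (-4)·-1.0743 - (1)·0.0765 - (-3)·-1.7173) / (9) = -1.2806
Change: (-0.5288, -0.9134, 0.0958, -0.1016) → max |·| = 0.9134

0.9134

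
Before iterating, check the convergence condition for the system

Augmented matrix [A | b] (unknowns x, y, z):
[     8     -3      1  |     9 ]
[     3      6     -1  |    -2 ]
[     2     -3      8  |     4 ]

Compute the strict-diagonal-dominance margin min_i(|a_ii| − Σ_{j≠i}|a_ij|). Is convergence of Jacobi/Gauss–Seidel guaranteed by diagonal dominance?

2

row 1: |8| − (3+1) = 4
row 2: |6| − (3+1) = 2
row 3: |8| − (2+3) = 3
minimum over rows = 2 → strictly diagonally dominant (convergence guaranteed)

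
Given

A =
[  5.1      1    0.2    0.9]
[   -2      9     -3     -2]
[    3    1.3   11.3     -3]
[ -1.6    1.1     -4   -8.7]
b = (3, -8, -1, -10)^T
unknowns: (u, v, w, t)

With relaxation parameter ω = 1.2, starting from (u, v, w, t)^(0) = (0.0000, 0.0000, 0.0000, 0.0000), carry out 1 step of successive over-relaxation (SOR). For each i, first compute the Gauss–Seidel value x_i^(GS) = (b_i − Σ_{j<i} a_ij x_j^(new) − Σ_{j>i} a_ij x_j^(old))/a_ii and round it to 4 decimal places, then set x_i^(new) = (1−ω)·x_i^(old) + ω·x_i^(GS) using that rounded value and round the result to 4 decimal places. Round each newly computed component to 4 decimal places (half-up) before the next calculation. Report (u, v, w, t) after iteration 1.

(0.7058, -0.8784, -0.2098, 1.2060)

Iteration 1:
  u: GS value = (3 - (1)·0.0000 - (0.2)·0.0000 - (0.9)·0.0000) / (5.1) = 0.5882;  u ← (1−ω)·0.0000 + ω·0.5882 = 0.7058
  v: GS value = (-8 - (-2)·0.7058 - (-3)·0.0000 - (-2)·0.0000) / (9) = -0.7320;  v ← (1−ω)·0.0000 + ω·-0.7320 = -0.8784
  w: GS value = (-1 - (3)·0.7058 - (1.3)·-0.8784 - (-3)·0.0000) / (11.3) = -0.1748;  w ← (1−ω)·0.0000 + ω·-0.1748 = -0.2098
  t: GS value = (-10 - (-1.6)·0.7058 - (1.1)·-0.8784 - (-4)·-0.2098) / (-8.7) = 1.0050;  t ← (1−ω)·0.0000 + ω·1.0050 = 1.2060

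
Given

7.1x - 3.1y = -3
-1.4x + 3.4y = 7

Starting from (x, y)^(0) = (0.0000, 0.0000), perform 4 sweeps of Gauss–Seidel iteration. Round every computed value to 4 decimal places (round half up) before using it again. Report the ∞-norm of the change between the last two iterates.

0.0266

Iteration 1:
  x = (-3 - (-3.1)·0.0000) / (7.1) = -0.4225
  y = (7 - (-1.4)·-0.4225) / (3.4) = 1.8849
Iteration 2:
  x = (-3 - (-3.1)·1.8849) / (7.1) = 0.4004
  y = (7 - (-1.4)·0.4004) / (3.4) = 2.2237
Iteration 3:
  x = (-3 - (-3.1)·2.2237) / (7.1) = 0.5484
  y = (7 - (-1.4)·0.5484) / (3.4) = 2.2846
Iteration 4:
  x = (-3 - (-3.1)·2.2846) / (7.1) = 0.5750
  y = (7 - (-1.4)·0.5750) / (3.4) = 2.2956
Change: (0.0266, 0.0110) → max |·| = 0.0266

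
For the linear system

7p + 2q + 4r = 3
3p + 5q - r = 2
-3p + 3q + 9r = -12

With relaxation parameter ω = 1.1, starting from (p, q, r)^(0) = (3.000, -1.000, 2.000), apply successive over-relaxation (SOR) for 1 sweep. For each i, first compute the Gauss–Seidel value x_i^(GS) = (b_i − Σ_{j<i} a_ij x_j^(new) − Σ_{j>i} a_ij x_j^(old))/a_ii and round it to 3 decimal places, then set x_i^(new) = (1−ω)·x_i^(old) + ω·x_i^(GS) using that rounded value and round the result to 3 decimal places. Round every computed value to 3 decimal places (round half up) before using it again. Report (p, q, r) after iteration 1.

Iteration 1:
  p: GS value = (3 - (2)·-1.000 - (4)·2.000) / (7) = -0.429;  p ← (1−ω)·3.000 + ω·-0.429 = -0.772
  q: GS value = (2 - (3)·-0.772 - (-1)·2.000) / (5) = 1.263;  q ← (1−ω)·-1.000 + ω·1.263 = 1.489
  r: GS value = (-12 - (-3)·-0.772 - (3)·1.489) / (9) = -2.087;  r ← (1−ω)·2.000 + ω·-2.087 = -2.496

(-0.772, 1.489, -2.496)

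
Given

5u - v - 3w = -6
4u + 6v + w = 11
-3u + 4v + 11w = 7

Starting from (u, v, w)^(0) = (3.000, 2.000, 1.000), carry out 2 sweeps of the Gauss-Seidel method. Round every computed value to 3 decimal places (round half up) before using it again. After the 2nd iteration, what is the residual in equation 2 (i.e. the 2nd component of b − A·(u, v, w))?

Iteration 1:
  u = (-6 - (-1)·2.000 - (-3)·1.000) / (5) = -0.200
  v = (11 - (4)·-0.200 - (1)·1.000) / (6) = 1.800
  w = (7 - (-3)·-0.200 - (4)·1.800) / (11) = -0.073
Iteration 2:
  u = (-6 - (-1)·1.800 - (-3)·-0.073) / (5) = -0.884
  v = (11 - (4)·-0.884 - (1)·-0.073) / (6) = 2.435
  w = (7 - (-3)·-0.884 - (4)·2.435) / (11) = -0.490
Residual b − A·x = (-0.615, 0.416, -0.002)

0.416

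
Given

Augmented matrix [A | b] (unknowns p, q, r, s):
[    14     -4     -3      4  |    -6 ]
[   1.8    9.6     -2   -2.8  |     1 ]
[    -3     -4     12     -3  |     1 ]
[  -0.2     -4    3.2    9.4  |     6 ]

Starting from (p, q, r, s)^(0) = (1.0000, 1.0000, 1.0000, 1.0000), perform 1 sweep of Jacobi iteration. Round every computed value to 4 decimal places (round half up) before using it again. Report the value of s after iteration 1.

Iteration 1:
  p = (-6 - (-4)·1.0000 - (-3)·1.0000 - (4)·1.0000) / (14) = -0.2143
  q = (1 - (1.8)·1.0000 - (-2)·1.0000 - (-2.8)·1.0000) / (9.6) = 0.4167
  r = (1 - (-3)·1.0000 - (-4)·1.0000 - (-3)·1.0000) / (12) = 0.9167
  s = (6 - (-0.2)·1.0000 - (-4)·1.0000 - (3.2)·1.0000) / (9.4) = 0.7447

0.7447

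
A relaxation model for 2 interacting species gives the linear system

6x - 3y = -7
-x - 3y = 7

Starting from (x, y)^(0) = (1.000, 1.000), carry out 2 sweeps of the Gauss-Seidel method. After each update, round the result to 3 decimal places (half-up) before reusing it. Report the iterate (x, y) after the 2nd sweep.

Iteration 1:
  x = (-7 - (-3)·1.000) / (6) = -0.667
  y = (7 - (-1)·-0.667) / (-3) = -2.111
Iteration 2:
  x = (-7 - (-3)·-2.111) / (6) = -2.222
  y = (7 - (-1)·-2.222) / (-3) = -1.593

(-2.222, -1.593)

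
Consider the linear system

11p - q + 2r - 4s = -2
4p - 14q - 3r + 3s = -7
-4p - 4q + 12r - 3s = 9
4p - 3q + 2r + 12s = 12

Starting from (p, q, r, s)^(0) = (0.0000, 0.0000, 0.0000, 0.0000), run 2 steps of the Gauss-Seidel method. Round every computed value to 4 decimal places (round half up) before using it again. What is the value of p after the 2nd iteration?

0.0820

Iteration 1:
  p = (-2 - (-1)·0.0000 - (2)·0.0000 - (-4)·0.0000) / (11) = -0.1818
  q = (-7 - (4)·-0.1818 - (-3)·0.0000 - (3)·0.0000) / (-14) = 0.4481
  r = (9 - (-4)·-0.1818 - (-4)·0.4481 - (-3)·0.0000) / (12) = 0.8388
  s = (12 - (4)·-0.1818 - (-3)·0.4481 - (2)·0.8388) / (12) = 1.0328
Iteration 2:
  p = (-2 - (-1)·0.4481 - (2)·0.8388 - (-4)·1.0328) / (11) = 0.0820
  q = (-7 - (4)·0.0820 - (-3)·0.8388 - (3)·1.0328) / (-14) = 0.5650
  r = (9 - (-4)·0.0820 - (-4)·0.5650 - (-3)·1.0328) / (12) = 1.2239
  s = (12 - (4)·0.0820 - (-3)·0.5650 - (2)·1.2239) / (12) = 0.9099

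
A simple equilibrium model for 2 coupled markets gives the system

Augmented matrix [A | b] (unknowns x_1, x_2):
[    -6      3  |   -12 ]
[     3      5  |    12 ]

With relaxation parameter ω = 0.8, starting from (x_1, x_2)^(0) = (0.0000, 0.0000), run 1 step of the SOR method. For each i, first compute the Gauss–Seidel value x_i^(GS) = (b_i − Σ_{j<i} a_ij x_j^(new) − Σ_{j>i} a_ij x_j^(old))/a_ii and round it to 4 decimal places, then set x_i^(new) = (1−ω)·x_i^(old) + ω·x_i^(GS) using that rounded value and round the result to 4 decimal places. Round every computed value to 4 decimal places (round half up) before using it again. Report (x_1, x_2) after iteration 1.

Iteration 1:
  x_1: GS value = (-12 - (3)·0.0000) / (-6) = 2.0000;  x_1 ← (1−ω)·0.0000 + ω·2.0000 = 1.6000
  x_2: GS value = (12 - (3)·1.6000) / (5) = 1.4400;  x_2 ← (1−ω)·0.0000 + ω·1.4400 = 1.1520

(1.6000, 1.1520)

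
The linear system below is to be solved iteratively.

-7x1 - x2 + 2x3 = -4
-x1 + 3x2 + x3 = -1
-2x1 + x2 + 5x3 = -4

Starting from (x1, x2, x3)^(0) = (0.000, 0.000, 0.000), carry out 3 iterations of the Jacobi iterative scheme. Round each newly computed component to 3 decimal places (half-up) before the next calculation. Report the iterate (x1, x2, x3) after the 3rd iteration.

(0.409, -0.035, -0.669)

Iteration 1:
  x1 = (-4 - (-1)·0.000 - (2)·0.000) / (-7) = 0.571
  x2 = (-1 - (-1)·0.000 - (1)·0.000) / (3) = -0.333
  x3 = (-4 - (-2)·0.000 - (1)·0.000) / (5) = -0.800
Iteration 2:
  x1 = (-4 - (-1)·-0.333 - (2)·-0.800) / (-7) = 0.390
  x2 = (-1 - (-1)·0.571 - (1)·-0.800) / (3) = 0.124
  x3 = (-4 - (-2)·0.571 - (1)·-0.333) / (5) = -0.505
Iteration 3:
  x1 = (-4 - (-1)·0.124 - (2)·-0.505) / (-7) = 0.409
  x2 = (-1 - (-1)·0.390 - (1)·-0.505) / (3) = -0.035
  x3 = (-4 - (-2)·0.390 - (1)·0.124) / (5) = -0.669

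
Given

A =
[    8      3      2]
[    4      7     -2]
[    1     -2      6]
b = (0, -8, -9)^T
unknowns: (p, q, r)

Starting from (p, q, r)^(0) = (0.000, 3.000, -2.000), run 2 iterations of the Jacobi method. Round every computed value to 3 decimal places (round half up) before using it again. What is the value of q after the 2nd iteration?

Iteration 1:
  p = (0 - (3)·3.000 - (2)·-2.000) / (8) = -0.625
  q = (-8 - (4)·0.000 - (-2)·-2.000) / (7) = -1.714
  r = (-9 - (1)·0.000 - (-2)·3.000) / (6) = -0.500
Iteration 2:
  p = (0 - (3)·-1.714 - (2)·-0.500) / (8) = 0.768
  q = (-8 - (4)·-0.625 - (-2)·-0.500) / (7) = -0.929
  r = (-9 - (1)·-0.625 - (-2)·-1.714) / (6) = -1.967

-0.929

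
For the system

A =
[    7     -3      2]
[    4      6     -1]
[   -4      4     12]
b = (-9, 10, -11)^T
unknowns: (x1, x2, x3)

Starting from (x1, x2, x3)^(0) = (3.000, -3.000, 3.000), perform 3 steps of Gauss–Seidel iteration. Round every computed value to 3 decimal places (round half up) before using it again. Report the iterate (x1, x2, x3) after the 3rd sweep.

Iteration 1:
  x1 = (-9 - (-3)·-3.000 - (2)·3.000) / (7) = -3.429
  x2 = (10 - (4)·-3.429 - (-1)·3.000) / (6) = 4.453
  x3 = (-11 - (-4)·-3.429 - (4)·4.453) / (12) = -3.544
Iteration 2:
  x1 = (-9 - (-3)·4.453 - (2)·-3.544) / (7) = 1.635
  x2 = (10 - (4)·1.635 - (-1)·-3.544) / (6) = -0.014
  x3 = (-11 - (-4)·1.635 - (4)·-0.014) / (12) = -0.367
Iteration 3:
  x1 = (-9 - (-3)·-0.014 - (2)·-0.367) / (7) = -1.187
  x2 = (10 - (4)·-1.187 - (-1)·-0.367) / (6) = 2.397
  x3 = (-11 - (-4)·-1.187 - (4)·2.397) / (12) = -2.111

(-1.187, 2.397, -2.111)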